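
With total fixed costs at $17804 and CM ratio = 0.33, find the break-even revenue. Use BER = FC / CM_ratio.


Formula: BER = Fixed Costs / Contribution Margin Ratio
BER = $17804 / 0.33
BER = $53951.52 (to the nearest cent)

$53951.52


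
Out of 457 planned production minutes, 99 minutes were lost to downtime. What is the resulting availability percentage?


Formula: Availability = (Planned Time - Downtime) / Planned Time * 100
Uptime = 457 - 99 = 358 min
Availability = 358 / 457 * 100 = 78.3%

78.3%


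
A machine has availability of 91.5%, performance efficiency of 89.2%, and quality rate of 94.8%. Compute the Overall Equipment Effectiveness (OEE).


Formula: OEE = Availability * Performance * Quality / 10000
A * P = 91.5% * 89.2% / 100 = 81.62%
OEE = 81.62% * 94.8% / 100 = 77.4%

77.4%


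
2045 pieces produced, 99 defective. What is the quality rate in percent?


Formula: Quality Rate = Good Pieces / Total Pieces * 100
Good pieces = 2045 - 99 = 1946
QR = 1946 / 2045 * 100 = 95.2%

95.2%


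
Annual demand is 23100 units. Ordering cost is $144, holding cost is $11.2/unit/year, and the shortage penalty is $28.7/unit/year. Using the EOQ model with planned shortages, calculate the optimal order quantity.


Formula: EOQ* = sqrt(2DS/H) * sqrt((H+P)/P)
Base EOQ = sqrt(2*23100*144/11.2) = 770.71 units
Correction = sqrt((11.2+28.7)/28.7) = 1.17909
EOQ* = 770.71 * 1.17909 = 908.7 units

908.7 units


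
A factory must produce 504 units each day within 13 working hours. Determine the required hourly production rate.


Formula: Production Rate = Daily Demand / Available Hours
Rate = 504 units/day / 13 hours/day
Rate = 38.8 units/hour

38.8 units/hour


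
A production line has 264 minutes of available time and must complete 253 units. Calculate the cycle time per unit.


Formula: CT = Available Time / Number of Units
CT = 264 min / 253 units
CT = 1.04 min/unit

1.04 min/unit


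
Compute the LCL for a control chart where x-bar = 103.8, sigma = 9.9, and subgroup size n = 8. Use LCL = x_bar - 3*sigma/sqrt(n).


LCL = 103.8 - 3 * 9.9 / sqrt(8)

93.3


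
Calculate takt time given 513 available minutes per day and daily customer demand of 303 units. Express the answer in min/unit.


Formula: Takt Time = Available Production Time / Customer Demand
Takt = 513 min/day / 303 units/day
Takt = 1.69 min/unit

1.69 min/unit


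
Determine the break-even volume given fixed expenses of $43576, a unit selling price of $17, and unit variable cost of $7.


Formula: BEQ = Fixed Costs / (Price - Variable Cost)
Contribution margin = $17 - $7 = $10/unit
BEQ = ceil($43576 / $10/unit) = ceil(4357.6) = 4358 units

4358 units


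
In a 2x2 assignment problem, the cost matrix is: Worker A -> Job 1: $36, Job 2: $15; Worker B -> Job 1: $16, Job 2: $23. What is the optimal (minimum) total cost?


Option 1: A->1 + B->2 = $36 + $23 = $59
Option 2: A->2 + B->1 = $15 + $16 = $31
Min cost = min($59, $31) = $31

$31


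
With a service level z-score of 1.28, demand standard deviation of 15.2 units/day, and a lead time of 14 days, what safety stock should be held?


Formula: SS = z * sigma_d * sqrt(LT)
sqrt(LT) = sqrt(14) = 3.7417
SS = 1.28 * 15.2 * 3.7417
SS = 72.8 units

72.8 units


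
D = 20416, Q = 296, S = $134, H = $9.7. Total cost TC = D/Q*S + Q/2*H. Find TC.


TC = 20416/296 * 134 + 296/2 * 9.7

$10677.98


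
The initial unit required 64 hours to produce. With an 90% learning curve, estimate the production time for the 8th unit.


Formula: T_n = T_1 * (learning_rate)^(log2(n)) where learning_rate = rate/100
Doublings = log2(8) = 3
T_n = 64 * 0.9^3
T_n = 64 * 0.729 = 46.7 hours

46.7 hours


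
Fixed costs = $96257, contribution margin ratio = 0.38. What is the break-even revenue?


Formula: BER = Fixed Costs / Contribution Margin Ratio
BER = $96257 / 0.38
BER = $253307.89 (to the nearest cent)

$253307.89


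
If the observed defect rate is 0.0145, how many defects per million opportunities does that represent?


DPMO = defect_rate * 1000000 = 0.0145 * 1000000

14500


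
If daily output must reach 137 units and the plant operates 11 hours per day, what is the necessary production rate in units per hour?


Formula: Production Rate = Daily Demand / Available Hours
Rate = 137 units/day / 11 hours/day
Rate = 12.5 units/hour

12.5 units/hour


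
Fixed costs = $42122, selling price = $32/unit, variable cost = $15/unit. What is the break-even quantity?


Formula: BEQ = Fixed Costs / (Price - Variable Cost)
Contribution margin = $32 - $15 = $17/unit
BEQ = ceil($42122 / $17/unit) = ceil(2477.76) = 2478 units

2478 units


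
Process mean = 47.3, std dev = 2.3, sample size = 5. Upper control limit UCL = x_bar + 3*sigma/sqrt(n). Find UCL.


UCL = 47.3 + 3 * 2.3 / sqrt(5)

50.39


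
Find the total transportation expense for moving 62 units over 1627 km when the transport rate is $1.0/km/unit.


TC = dist * cost * units = 1627 * 1.0 * 62 = $100874.00

$100874.00


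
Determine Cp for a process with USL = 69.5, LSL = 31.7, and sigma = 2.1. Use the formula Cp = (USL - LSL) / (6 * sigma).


Cp = (69.5 - 31.7) / (6 * 2.1)

3.0


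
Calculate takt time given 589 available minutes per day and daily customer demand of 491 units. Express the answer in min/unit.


Formula: Takt Time = Available Production Time / Customer Demand
Takt = 589 min/day / 491 units/day
Takt = 1.2 min/unit

1.2 min/unit


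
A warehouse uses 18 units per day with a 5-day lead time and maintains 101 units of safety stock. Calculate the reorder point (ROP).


Formula: ROP = (Daily Demand * Lead Time) + Safety Stock
Demand during lead time = 18 * 5 = 90 units
ROP = 90 + 101 = 191 units

191 units


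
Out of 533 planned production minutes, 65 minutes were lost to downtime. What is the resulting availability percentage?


Formula: Availability = (Planned Time - Downtime) / Planned Time * 100
Uptime = 533 - 65 = 468 min
Availability = 468 / 533 * 100 = 87.8%

87.8%


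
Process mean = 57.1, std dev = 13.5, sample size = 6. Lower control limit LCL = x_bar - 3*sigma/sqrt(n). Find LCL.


LCL = 57.1 - 3 * 13.5 / sqrt(6)

40.57


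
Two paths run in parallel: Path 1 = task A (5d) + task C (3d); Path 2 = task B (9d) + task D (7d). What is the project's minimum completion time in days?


Path 1 = 5 + 3 = 8 days
Path 2 = 9 + 7 = 16 days
Duration = max(8, 16) = 16 days

16 days


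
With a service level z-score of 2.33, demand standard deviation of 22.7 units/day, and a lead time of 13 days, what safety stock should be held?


Formula: SS = z * sigma_d * sqrt(LT)
sqrt(LT) = sqrt(13) = 3.6056
SS = 2.33 * 22.7 * 3.6056
SS = 190.7 units

190.7 units


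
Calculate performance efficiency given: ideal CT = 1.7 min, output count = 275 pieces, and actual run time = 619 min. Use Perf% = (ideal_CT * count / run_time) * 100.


Formula: Performance = (Ideal CT * Total Count) / Run Time * 100
Ideal output time = 1.7 * 275 = 467.5 min
Performance = 467.5 / 619 * 100 = 75.5%

75.5%


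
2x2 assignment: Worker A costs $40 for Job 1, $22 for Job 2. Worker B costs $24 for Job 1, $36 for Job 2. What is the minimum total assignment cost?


Option 1: A->1 + B->2 = $40 + $36 = $76
Option 2: A->2 + B->1 = $22 + $24 = $46
Min cost = min($76, $46) = $46

$46


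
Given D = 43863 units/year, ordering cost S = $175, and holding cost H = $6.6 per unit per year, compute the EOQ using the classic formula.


Formula: EOQ = sqrt(2 * D * S / H)
Numerator: 2 * 43863 * 175 = 15352050
2DS/H = 15352050 / 6.6 = 2326068.2
EOQ = sqrt(2326068.2) = 1525.1 units

1525.1 units


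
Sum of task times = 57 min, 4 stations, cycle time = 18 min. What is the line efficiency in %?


Formula: Efficiency = Sum of Task Times / (N_stations * CT) * 100
Total station capacity = 4 stations * 18 min = 72 min
Efficiency = 57 / 72 * 100 = 79.2%

79.2%


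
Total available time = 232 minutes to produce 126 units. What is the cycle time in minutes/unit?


Formula: CT = Available Time / Number of Units
CT = 232 min / 126 units
CT = 1.84 min/unit

1.84 min/unit


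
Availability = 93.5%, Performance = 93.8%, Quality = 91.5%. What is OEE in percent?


Formula: OEE = Availability * Performance * Quality / 10000
A * P = 93.5% * 93.8% / 100 = 87.7%
OEE = 87.7% * 91.5% / 100 = 80.2%

80.2%


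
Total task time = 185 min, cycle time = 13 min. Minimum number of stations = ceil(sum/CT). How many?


Formula: N_min = ceil(Sum of Task Times / Cycle Time)
N_min = ceil(185 min / 13 min) = ceil(14.2308)
N_min = 15 stations

15


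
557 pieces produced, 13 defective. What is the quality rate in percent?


Formula: Quality Rate = Good Pieces / Total Pieces * 100
Good pieces = 557 - 13 = 544
QR = 544 / 557 * 100 = 97.7%

97.7%


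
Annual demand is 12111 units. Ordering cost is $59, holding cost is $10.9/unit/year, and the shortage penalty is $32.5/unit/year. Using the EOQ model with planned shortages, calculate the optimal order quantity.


Formula: EOQ* = sqrt(2DS/H) * sqrt((H+P)/P)
Base EOQ = sqrt(2*12111*59/10.9) = 362.09 units
Correction = sqrt((10.9+32.5)/32.5) = 1.15559
EOQ* = 362.09 * 1.15559 = 418.4 units

418.4 units


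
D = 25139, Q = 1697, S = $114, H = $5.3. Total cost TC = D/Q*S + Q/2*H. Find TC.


TC = 25139/1697 * 114 + 1697/2 * 5.3

$6185.82


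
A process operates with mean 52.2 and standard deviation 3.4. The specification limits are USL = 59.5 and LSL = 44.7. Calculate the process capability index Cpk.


Cpu = (59.5 - 52.2) / (3 * 3.4) = 0.72
Cpl = (52.2 - 44.7) / (3 * 3.4) = 0.74
Cpk = min(0.72, 0.74) = 0.72

0.72


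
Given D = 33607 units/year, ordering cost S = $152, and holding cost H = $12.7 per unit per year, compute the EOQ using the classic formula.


Formula: EOQ = sqrt(2 * D * S / H)
Numerator: 2 * 33607 * 152 = 10216528
2DS/H = 10216528 / 12.7 = 804451.0
EOQ = sqrt(804451.0) = 896.9 units

896.9 units


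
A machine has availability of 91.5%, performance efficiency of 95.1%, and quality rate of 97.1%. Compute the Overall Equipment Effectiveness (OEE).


Formula: OEE = Availability * Performance * Quality / 10000
A * P = 91.5% * 95.1% / 100 = 87.02%
OEE = 87.02% * 97.1% / 100 = 84.5%

84.5%


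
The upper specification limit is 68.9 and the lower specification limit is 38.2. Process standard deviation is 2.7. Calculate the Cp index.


Cp = (68.9 - 38.2) / (6 * 2.7)

1.9


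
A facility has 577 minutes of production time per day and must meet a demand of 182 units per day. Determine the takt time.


Formula: Takt Time = Available Production Time / Customer Demand
Takt = 577 min/day / 182 units/day
Takt = 3.17 min/unit

3.17 min/unit


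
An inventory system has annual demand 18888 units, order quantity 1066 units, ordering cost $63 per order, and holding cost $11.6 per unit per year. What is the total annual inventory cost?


TC = 18888/1066 * 63 + 1066/2 * 11.6

$7299.07


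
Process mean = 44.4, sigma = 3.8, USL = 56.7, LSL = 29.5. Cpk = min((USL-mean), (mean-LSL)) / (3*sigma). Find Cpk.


Cpu = (56.7 - 44.4) / (3 * 3.8) = 1.08
Cpl = (44.4 - 29.5) / (3 * 3.8) = 1.31
Cpk = min(1.08, 1.31) = 1.08

1.08


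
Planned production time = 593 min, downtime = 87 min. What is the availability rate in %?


Formula: Availability = (Planned Time - Downtime) / Planned Time * 100
Uptime = 593 - 87 = 506 min
Availability = 506 / 593 * 100 = 85.3%

85.3%


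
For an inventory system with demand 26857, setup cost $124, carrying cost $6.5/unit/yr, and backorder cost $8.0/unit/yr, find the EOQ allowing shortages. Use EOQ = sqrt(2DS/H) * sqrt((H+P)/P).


Formula: EOQ* = sqrt(2DS/H) * sqrt((H+P)/P)
Base EOQ = sqrt(2*26857*124/6.5) = 1012.27 units
Correction = sqrt((6.5+8.0)/8.0) = 1.34629
EOQ* = 1012.27 * 1.34629 = 1362.8 units

1362.8 units


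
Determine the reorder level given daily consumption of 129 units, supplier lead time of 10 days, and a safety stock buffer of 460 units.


Formula: ROP = (Daily Demand * Lead Time) + Safety Stock
Demand during lead time = 129 * 10 = 1290 units
ROP = 1290 + 460 = 1750 units

1750 units


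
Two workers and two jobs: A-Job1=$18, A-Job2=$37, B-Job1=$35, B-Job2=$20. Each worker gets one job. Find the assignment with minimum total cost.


Option 1: A->1 + B->2 = $18 + $20 = $38
Option 2: A->2 + B->1 = $37 + $35 = $72
Min cost = min($38, $72) = $38

$38


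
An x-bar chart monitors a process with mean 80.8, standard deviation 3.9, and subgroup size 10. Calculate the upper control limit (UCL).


UCL = 80.8 + 3 * 3.9 / sqrt(10)

84.5


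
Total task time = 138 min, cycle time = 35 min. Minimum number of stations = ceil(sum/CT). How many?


Formula: N_min = ceil(Sum of Task Times / Cycle Time)
N_min = ceil(138 min / 35 min) = ceil(3.9429)
N_min = 4 stations

4


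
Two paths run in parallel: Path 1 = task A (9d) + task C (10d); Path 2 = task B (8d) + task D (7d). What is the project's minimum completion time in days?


Path 1 = 9 + 10 = 19 days
Path 2 = 8 + 7 = 15 days
Duration = max(19, 15) = 19 days

19 days


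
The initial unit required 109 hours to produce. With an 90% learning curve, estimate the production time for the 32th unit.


Formula: T_n = T_1 * (learning_rate)^(log2(n)) where learning_rate = rate/100
Doublings = log2(32) = 5
T_n = 109 * 0.9^5
T_n = 109 * 0.5905 = 64.4 hours

64.4 hours


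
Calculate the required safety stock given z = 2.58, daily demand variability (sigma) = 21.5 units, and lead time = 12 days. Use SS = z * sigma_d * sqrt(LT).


Formula: SS = z * sigma_d * sqrt(LT)
sqrt(LT) = sqrt(12) = 3.4641
SS = 2.58 * 21.5 * 3.4641
SS = 192.2 units

192.2 units


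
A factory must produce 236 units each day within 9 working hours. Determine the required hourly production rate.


Formula: Production Rate = Daily Demand / Available Hours
Rate = 236 units/day / 9 hours/day
Rate = 26.2 units/hour

26.2 units/hour


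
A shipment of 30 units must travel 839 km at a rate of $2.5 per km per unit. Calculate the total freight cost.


TC = dist * cost * units = 839 * 2.5 * 30 = $62925.00

$62925.00


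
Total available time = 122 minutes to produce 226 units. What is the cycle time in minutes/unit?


Formula: CT = Available Time / Number of Units
CT = 122 min / 226 units
CT = 0.54 min/unit

0.54 min/unit


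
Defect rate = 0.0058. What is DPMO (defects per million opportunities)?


DPMO = defect_rate * 1000000 = 0.0058 * 1000000

5800


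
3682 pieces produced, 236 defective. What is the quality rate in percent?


Formula: Quality Rate = Good Pieces / Total Pieces * 100
Good pieces = 3682 - 236 = 3446
QR = 3446 / 3682 * 100 = 93.6%

93.6%


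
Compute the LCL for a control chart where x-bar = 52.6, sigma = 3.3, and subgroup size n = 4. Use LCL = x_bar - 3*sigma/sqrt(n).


LCL = 52.6 - 3 * 3.3 / sqrt(4)

47.65


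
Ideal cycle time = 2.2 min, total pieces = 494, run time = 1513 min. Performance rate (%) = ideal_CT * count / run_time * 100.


Formula: Performance = (Ideal CT * Total Count) / Run Time * 100
Ideal output time = 2.2 * 494 = 1086.8 min
Performance = 1086.8 / 1513 * 100 = 71.8%

71.8%


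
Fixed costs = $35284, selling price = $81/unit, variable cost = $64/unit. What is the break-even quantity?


Formula: BEQ = Fixed Costs / (Price - Variable Cost)
Contribution margin = $81 - $64 = $17/unit
BEQ = ceil($35284 / $17/unit) = ceil(2075.53) = 2076 units

2076 units


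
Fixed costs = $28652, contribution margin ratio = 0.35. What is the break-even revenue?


Formula: BER = Fixed Costs / Contribution Margin Ratio
BER = $28652 / 0.35
BER = $81862.86 (to the nearest cent)

$81862.86


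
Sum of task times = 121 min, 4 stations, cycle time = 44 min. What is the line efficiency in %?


Formula: Efficiency = Sum of Task Times / (N_stations * CT) * 100
Total station capacity = 4 stations * 44 min = 176 min
Efficiency = 121 / 176 * 100 = 68.8%

68.8%


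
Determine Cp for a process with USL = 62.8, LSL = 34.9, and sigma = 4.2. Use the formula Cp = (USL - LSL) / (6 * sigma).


Cp = (62.8 - 34.9) / (6 * 4.2)

1.11


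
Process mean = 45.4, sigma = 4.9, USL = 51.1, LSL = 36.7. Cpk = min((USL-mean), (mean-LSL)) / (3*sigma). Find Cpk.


Cpu = (51.1 - 45.4) / (3 * 4.9) = 0.39
Cpl = (45.4 - 36.7) / (3 * 4.9) = 0.59
Cpk = min(0.39, 0.59) = 0.39

0.39


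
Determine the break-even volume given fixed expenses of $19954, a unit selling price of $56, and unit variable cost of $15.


Formula: BEQ = Fixed Costs / (Price - Variable Cost)
Contribution margin = $56 - $15 = $41/unit
BEQ = ceil($19954 / $41/unit) = ceil(486.68) = 487 units

487 units


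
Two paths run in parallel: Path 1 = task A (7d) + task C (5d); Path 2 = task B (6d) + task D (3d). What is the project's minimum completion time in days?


Path 1 = 7 + 5 = 12 days
Path 2 = 6 + 3 = 9 days
Duration = max(12, 9) = 12 days

12 days


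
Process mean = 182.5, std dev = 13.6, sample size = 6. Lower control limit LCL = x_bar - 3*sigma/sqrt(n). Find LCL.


LCL = 182.5 - 3 * 13.6 / sqrt(6)

165.84


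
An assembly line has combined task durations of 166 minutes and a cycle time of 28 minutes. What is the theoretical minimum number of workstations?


Formula: N_min = ceil(Sum of Task Times / Cycle Time)
N_min = ceil(166 min / 28 min) = ceil(5.9286)
N_min = 6 stations

6


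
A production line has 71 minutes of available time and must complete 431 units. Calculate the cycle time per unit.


Formula: CT = Available Time / Number of Units
CT = 71 min / 431 units
CT = 0.16 min/unit

0.16 min/unit


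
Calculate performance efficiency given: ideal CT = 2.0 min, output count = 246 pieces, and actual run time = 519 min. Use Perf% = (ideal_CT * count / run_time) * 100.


Formula: Performance = (Ideal CT * Total Count) / Run Time * 100
Ideal output time = 2.0 * 246 = 492.0 min
Performance = 492.0 / 519 * 100 = 94.8%

94.8%


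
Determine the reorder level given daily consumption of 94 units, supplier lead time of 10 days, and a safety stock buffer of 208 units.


Formula: ROP = (Daily Demand * Lead Time) + Safety Stock
Demand during lead time = 94 * 10 = 940 units
ROP = 940 + 208 = 1148 units

1148 units


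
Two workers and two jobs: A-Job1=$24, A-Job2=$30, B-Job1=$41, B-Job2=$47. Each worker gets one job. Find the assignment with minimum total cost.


Option 1: A->1 + B->2 = $24 + $47 = $71
Option 2: A->2 + B->1 = $30 + $41 = $71
Min cost = min($71, $71) = $71

$71


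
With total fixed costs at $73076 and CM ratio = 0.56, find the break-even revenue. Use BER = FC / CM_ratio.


Formula: BER = Fixed Costs / Contribution Margin Ratio
BER = $73076 / 0.56
BER = $130492.86 (to the nearest cent)

$130492.86


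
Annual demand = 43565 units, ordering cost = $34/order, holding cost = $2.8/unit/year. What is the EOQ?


Formula: EOQ = sqrt(2 * D * S / H)
Numerator: 2 * 43565 * 34 = 2962420
2DS/H = 2962420 / 2.8 = 1058007.1
EOQ = sqrt(1058007.1) = 1028.6 units

1028.6 units


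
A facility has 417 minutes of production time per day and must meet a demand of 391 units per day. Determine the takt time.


Formula: Takt Time = Available Production Time / Customer Demand
Takt = 417 min/day / 391 units/day
Takt = 1.07 min/unit

1.07 min/unit


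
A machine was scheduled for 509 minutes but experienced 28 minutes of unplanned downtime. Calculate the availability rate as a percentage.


Formula: Availability = (Planned Time - Downtime) / Planned Time * 100
Uptime = 509 - 28 = 481 min
Availability = 481 / 509 * 100 = 94.5%

94.5%


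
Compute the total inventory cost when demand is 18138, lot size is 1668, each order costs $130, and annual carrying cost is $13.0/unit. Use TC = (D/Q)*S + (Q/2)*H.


TC = 18138/1668 * 130 + 1668/2 * 13.0

$12255.63


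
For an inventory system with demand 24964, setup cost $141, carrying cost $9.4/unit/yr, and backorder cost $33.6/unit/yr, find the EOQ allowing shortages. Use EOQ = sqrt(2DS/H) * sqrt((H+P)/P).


Formula: EOQ* = sqrt(2DS/H) * sqrt((H+P)/P)
Base EOQ = sqrt(2*24964*141/9.4) = 865.4 units
Correction = sqrt((9.4+33.6)/33.6) = 1.13127
EOQ* = 865.4 * 1.13127 = 979.0 units

979.0 units


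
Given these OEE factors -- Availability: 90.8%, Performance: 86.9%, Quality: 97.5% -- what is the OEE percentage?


Formula: OEE = Availability * Performance * Quality / 10000
A * P = 90.8% * 86.9% / 100 = 78.91%
OEE = 78.91% * 97.5% / 100 = 76.9%

76.9%


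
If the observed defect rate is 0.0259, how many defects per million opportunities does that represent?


DPMO = defect_rate * 1000000 = 0.0259 * 1000000

25900


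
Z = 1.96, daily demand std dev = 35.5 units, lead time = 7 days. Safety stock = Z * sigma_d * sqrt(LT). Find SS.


Formula: SS = z * sigma_d * sqrt(LT)
sqrt(LT) = sqrt(7) = 2.6458
SS = 1.96 * 35.5 * 2.6458
SS = 184.1 units

184.1 units


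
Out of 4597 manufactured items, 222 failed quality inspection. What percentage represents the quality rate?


Formula: Quality Rate = Good Pieces / Total Pieces * 100
Good pieces = 4597 - 222 = 4375
QR = 4375 / 4597 * 100 = 95.2%

95.2%


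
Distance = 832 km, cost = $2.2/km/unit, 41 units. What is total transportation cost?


TC = dist * cost * units = 832 * 2.2 * 41 = $75046.40

$75046.40


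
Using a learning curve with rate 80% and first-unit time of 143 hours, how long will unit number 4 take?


Formula: T_n = T_1 * (learning_rate)^(log2(n)) where learning_rate = rate/100
Doublings = log2(4) = 2
T_n = 143 * 0.8^2
T_n = 143 * 0.64 = 91.5 hours

91.5 hours


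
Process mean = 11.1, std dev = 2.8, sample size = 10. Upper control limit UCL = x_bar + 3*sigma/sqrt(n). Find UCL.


UCL = 11.1 + 3 * 2.8 / sqrt(10)

13.76


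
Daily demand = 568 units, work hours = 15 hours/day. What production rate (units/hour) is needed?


Formula: Production Rate = Daily Demand / Available Hours
Rate = 568 units/day / 15 hours/day
Rate = 37.9 units/hour

37.9 units/hour


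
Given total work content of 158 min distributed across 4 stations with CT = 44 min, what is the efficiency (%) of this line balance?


Formula: Efficiency = Sum of Task Times / (N_stations * CT) * 100
Total station capacity = 4 stations * 44 min = 176 min
Efficiency = 158 / 176 * 100 = 89.8%

89.8%


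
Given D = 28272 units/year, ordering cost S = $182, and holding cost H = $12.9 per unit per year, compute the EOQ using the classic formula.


Formula: EOQ = sqrt(2 * D * S / H)
Numerator: 2 * 28272 * 182 = 10291008
2DS/H = 10291008 / 12.9 = 797752.6
EOQ = sqrt(797752.6) = 893.2 units

893.2 units


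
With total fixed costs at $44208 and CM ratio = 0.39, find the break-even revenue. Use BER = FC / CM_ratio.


Formula: BER = Fixed Costs / Contribution Margin Ratio
BER = $44208 / 0.39
BER = $113353.85 (to the nearest cent)

$113353.85


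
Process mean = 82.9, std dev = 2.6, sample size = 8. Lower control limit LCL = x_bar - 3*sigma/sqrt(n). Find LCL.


LCL = 82.9 - 3 * 2.6 / sqrt(8)

80.14


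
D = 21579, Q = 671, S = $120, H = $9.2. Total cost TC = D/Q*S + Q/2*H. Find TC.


TC = 21579/671 * 120 + 671/2 * 9.2

$6945.74


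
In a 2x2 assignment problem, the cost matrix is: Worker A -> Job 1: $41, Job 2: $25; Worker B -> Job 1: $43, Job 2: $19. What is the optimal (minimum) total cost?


Option 1: A->1 + B->2 = $41 + $19 = $60
Option 2: A->2 + B->1 = $25 + $43 = $68
Min cost = min($60, $68) = $60

$60


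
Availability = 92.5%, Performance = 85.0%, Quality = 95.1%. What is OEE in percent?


Formula: OEE = Availability * Performance * Quality / 10000
A * P = 92.5% * 85.0% / 100 = 78.63%
OEE = 78.63% * 95.1% / 100 = 74.8%

74.8%


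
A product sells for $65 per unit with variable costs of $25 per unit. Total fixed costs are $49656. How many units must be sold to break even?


Formula: BEQ = Fixed Costs / (Price - Variable Cost)
Contribution margin = $65 - $25 = $40/unit
BEQ = ceil($49656 / $40/unit) = ceil(1241.4) = 1242 units

1242 units


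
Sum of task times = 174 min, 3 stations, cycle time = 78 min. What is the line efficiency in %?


Formula: Efficiency = Sum of Task Times / (N_stations * CT) * 100
Total station capacity = 3 stations * 78 min = 234 min
Efficiency = 174 / 234 * 100 = 74.4%

74.4%


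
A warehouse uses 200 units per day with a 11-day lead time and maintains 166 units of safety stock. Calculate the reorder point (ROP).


Formula: ROP = (Daily Demand * Lead Time) + Safety Stock
Demand during lead time = 200 * 11 = 2200 units
ROP = 2200 + 166 = 2366 units

2366 units


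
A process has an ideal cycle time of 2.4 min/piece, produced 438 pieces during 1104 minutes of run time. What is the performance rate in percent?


Formula: Performance = (Ideal CT * Total Count) / Run Time * 100
Ideal output time = 2.4 * 438 = 1051.2 min
Performance = 1051.2 / 1104 * 100 = 95.2%

95.2%


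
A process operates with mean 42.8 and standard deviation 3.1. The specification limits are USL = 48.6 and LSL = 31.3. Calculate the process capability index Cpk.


Cpu = (48.6 - 42.8) / (3 * 3.1) = 0.62
Cpl = (42.8 - 31.3) / (3 * 3.1) = 1.24
Cpk = min(0.62, 1.24) = 0.62

0.62


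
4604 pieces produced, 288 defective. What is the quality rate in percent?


Formula: Quality Rate = Good Pieces / Total Pieces * 100
Good pieces = 4604 - 288 = 4316
QR = 4316 / 4604 * 100 = 93.7%

93.7%


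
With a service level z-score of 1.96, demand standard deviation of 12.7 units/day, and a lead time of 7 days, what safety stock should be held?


Formula: SS = z * sigma_d * sqrt(LT)
sqrt(LT) = sqrt(7) = 2.6458
SS = 1.96 * 12.7 * 2.6458
SS = 65.9 units

65.9 units


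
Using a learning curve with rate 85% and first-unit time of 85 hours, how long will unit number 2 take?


Formula: T_n = T_1 * (learning_rate)^(log2(n)) where learning_rate = rate/100
Doublings = log2(2) = 1
T_n = 85 * 0.85^1
T_n = 85 * 0.85 = 72.3 hours

72.3 hours


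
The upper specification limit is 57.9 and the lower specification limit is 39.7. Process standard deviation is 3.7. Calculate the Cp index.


Cp = (57.9 - 39.7) / (6 * 3.7)

0.82


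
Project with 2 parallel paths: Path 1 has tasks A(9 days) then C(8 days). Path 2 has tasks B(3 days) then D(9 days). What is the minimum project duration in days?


Path 1 = 9 + 8 = 17 days
Path 2 = 3 + 9 = 12 days
Duration = max(17, 12) = 17 days

17 days


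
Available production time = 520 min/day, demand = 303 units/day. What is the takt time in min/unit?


Formula: Takt Time = Available Production Time / Customer Demand
Takt = 520 min/day / 303 units/day
Takt = 1.72 min/unit

1.72 min/unit


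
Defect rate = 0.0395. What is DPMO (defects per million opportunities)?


DPMO = defect_rate * 1000000 = 0.0395 * 1000000

39500


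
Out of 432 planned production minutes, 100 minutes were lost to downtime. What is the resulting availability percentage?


Formula: Availability = (Planned Time - Downtime) / Planned Time * 100
Uptime = 432 - 100 = 332 min
Availability = 332 / 432 * 100 = 76.9%

76.9%


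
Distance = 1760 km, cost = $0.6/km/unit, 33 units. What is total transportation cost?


TC = dist * cost * units = 1760 * 0.6 * 33 = $34848.00

$34848.00


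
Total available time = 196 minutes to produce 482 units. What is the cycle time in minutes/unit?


Formula: CT = Available Time / Number of Units
CT = 196 min / 482 units
CT = 0.41 min/unit

0.41 min/unit


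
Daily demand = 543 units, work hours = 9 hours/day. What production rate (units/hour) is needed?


Formula: Production Rate = Daily Demand / Available Hours
Rate = 543 units/day / 9 hours/day
Rate = 60.3 units/hour

60.3 units/hour


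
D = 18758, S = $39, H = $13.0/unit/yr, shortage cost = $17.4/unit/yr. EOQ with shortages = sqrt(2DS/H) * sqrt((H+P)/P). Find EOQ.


Formula: EOQ* = sqrt(2DS/H) * sqrt((H+P)/P)
Base EOQ = sqrt(2*18758*39/13.0) = 335.48 units
Correction = sqrt((13.0+17.4)/17.4) = 1.32179
EOQ* = 335.48 * 1.32179 = 443.4 units

443.4 units


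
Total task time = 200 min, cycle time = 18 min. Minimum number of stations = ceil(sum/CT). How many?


Formula: N_min = ceil(Sum of Task Times / Cycle Time)
N_min = ceil(200 min / 18 min) = ceil(11.1111)
N_min = 12 stations

12


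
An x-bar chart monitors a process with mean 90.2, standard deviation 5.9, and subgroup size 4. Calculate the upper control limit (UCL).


UCL = 90.2 + 3 * 5.9 / sqrt(4)

99.05


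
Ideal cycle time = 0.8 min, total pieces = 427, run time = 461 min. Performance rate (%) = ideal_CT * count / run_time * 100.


Formula: Performance = (Ideal CT * Total Count) / Run Time * 100
Ideal output time = 0.8 * 427 = 341.6 min
Performance = 341.6 / 461 * 100 = 74.1%

74.1%


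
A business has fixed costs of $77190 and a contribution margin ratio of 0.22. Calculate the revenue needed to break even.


Formula: BER = Fixed Costs / Contribution Margin Ratio
BER = $77190 / 0.22
BER = $350863.64 (to the nearest cent)

$350863.64


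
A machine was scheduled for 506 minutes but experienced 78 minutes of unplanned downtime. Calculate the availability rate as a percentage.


Formula: Availability = (Planned Time - Downtime) / Planned Time * 100
Uptime = 506 - 78 = 428 min
Availability = 428 / 506 * 100 = 84.6%

84.6%


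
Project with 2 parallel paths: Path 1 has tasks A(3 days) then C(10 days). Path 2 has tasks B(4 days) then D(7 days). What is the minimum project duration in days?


Path 1 = 3 + 10 = 13 days
Path 2 = 4 + 7 = 11 days
Duration = max(13, 11) = 13 days

13 days


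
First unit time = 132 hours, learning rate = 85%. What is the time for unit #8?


Formula: T_n = T_1 * (learning_rate)^(log2(n)) where learning_rate = rate/100
Doublings = log2(8) = 3
T_n = 132 * 0.85^3
T_n = 132 * 0.6141 = 81.1 hours

81.1 hours


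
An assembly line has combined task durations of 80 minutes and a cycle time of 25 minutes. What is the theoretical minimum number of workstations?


Formula: N_min = ceil(Sum of Task Times / Cycle Time)
N_min = ceil(80 min / 25 min) = ceil(3.2)
N_min = 4 stations

4


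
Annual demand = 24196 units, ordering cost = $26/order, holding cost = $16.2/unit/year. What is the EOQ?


Formula: EOQ = sqrt(2 * D * S / H)
Numerator: 2 * 24196 * 26 = 1258192
2DS/H = 1258192 / 16.2 = 77666.2
EOQ = sqrt(77666.2) = 278.7 units

278.7 units


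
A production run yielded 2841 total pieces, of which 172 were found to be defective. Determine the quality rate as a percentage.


Formula: Quality Rate = Good Pieces / Total Pieces * 100
Good pieces = 2841 - 172 = 2669
QR = 2669 / 2841 * 100 = 93.9%

93.9%


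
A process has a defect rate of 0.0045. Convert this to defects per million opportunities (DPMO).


DPMO = defect_rate * 1000000 = 0.0045 * 1000000

4500


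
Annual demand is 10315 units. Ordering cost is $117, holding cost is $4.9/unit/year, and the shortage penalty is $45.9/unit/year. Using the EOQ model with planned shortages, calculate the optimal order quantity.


Formula: EOQ* = sqrt(2DS/H) * sqrt((H+P)/P)
Base EOQ = sqrt(2*10315*117/4.9) = 701.85 units
Correction = sqrt((4.9+45.9)/45.9) = 1.05202
EOQ* = 701.85 * 1.05202 = 738.4 units

738.4 units


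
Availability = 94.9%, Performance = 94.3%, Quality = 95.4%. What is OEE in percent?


Formula: OEE = Availability * Performance * Quality / 10000
A * P = 94.9% * 94.3% / 100 = 89.49%
OEE = 89.49% * 95.4% / 100 = 85.4%

85.4%


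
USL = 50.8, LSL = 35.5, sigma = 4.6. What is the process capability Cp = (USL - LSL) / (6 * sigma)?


Cp = (50.8 - 35.5) / (6 * 4.6)

0.55


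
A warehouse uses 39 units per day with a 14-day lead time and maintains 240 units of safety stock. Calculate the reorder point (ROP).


Formula: ROP = (Daily Demand * Lead Time) + Safety Stock
Demand during lead time = 39 * 14 = 546 units
ROP = 546 + 240 = 786 units

786 units


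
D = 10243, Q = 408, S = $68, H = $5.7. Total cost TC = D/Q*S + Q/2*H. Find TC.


TC = 10243/408 * 68 + 408/2 * 5.7

$2869.97


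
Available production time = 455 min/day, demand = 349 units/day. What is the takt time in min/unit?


Formula: Takt Time = Available Production Time / Customer Demand
Takt = 455 min/day / 349 units/day
Takt = 1.3 min/unit

1.3 min/unit


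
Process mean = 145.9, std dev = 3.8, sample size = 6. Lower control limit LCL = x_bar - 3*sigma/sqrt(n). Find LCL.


LCL = 145.9 - 3 * 3.8 / sqrt(6)

141.25


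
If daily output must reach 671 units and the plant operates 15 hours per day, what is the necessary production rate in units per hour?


Formula: Production Rate = Daily Demand / Available Hours
Rate = 671 units/day / 15 hours/day
Rate = 44.7 units/hour

44.7 units/hour


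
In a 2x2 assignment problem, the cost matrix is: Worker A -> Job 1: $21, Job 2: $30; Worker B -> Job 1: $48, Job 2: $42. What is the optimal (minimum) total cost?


Option 1: A->1 + B->2 = $21 + $42 = $63
Option 2: A->2 + B->1 = $30 + $48 = $78
Min cost = min($63, $78) = $63

$63


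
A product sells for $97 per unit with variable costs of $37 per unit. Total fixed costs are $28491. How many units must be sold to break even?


Formula: BEQ = Fixed Costs / (Price - Variable Cost)
Contribution margin = $97 - $37 = $60/unit
BEQ = ceil($28491 / $60/unit) = ceil(474.85) = 475 units

475 units


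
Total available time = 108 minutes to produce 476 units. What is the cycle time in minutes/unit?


Formula: CT = Available Time / Number of Units
CT = 108 min / 476 units
CT = 0.23 min/unit

0.23 min/unit


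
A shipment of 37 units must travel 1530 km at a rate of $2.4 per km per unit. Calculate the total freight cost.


TC = dist * cost * units = 1530 * 2.4 * 37 = $135864.00

$135864.00


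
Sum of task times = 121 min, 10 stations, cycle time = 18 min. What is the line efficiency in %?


Formula: Efficiency = Sum of Task Times / (N_stations * CT) * 100
Total station capacity = 10 stations * 18 min = 180 min
Efficiency = 121 / 180 * 100 = 67.2%

67.2%


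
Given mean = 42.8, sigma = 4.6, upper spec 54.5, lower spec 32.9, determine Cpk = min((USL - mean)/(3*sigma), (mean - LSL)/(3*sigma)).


Cpu = (54.5 - 42.8) / (3 * 4.6) = 0.85
Cpl = (42.8 - 32.9) / (3 * 4.6) = 0.72
Cpk = min(0.85, 0.72) = 0.72

0.72


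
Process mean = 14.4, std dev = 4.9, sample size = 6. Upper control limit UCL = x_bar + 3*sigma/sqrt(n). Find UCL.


UCL = 14.4 + 3 * 4.9 / sqrt(6)

20.4


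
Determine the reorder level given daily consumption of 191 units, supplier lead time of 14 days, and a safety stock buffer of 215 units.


Formula: ROP = (Daily Demand * Lead Time) + Safety Stock
Demand during lead time = 191 * 14 = 2674 units
ROP = 2674 + 215 = 2889 units

2889 units


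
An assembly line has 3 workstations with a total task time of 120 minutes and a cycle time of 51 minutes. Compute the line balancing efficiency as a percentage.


Formula: Efficiency = Sum of Task Times / (N_stations * CT) * 100
Total station capacity = 3 stations * 51 min = 153 min
Efficiency = 120 / 153 * 100 = 78.4%

78.4%


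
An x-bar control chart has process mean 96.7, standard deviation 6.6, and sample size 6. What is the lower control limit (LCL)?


LCL = 96.7 - 3 * 6.6 / sqrt(6)

88.62


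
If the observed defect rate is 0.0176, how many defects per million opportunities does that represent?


DPMO = defect_rate * 1000000 = 0.0176 * 1000000

17600


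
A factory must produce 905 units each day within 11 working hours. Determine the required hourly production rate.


Formula: Production Rate = Daily Demand / Available Hours
Rate = 905 units/day / 11 hours/day
Rate = 82.3 units/hour

82.3 units/hour


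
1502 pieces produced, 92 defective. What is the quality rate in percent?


Formula: Quality Rate = Good Pieces / Total Pieces * 100
Good pieces = 1502 - 92 = 1410
QR = 1410 / 1502 * 100 = 93.9%

93.9%


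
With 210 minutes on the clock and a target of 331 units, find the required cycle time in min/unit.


Formula: CT = Available Time / Number of Units
CT = 210 min / 331 units
CT = 0.63 min/unit

0.63 min/unit


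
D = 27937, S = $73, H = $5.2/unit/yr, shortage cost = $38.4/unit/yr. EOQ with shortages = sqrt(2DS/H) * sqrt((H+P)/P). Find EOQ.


Formula: EOQ* = sqrt(2DS/H) * sqrt((H+P)/P)
Base EOQ = sqrt(2*27937*73/5.2) = 885.66 units
Correction = sqrt((5.2+38.4)/38.4) = 1.06556
EOQ* = 885.66 * 1.06556 = 943.7 units

943.7 units


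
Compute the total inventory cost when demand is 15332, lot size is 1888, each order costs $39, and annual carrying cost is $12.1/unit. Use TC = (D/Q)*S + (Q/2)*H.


TC = 15332/1888 * 39 + 1888/2 * 12.1

$11739.11


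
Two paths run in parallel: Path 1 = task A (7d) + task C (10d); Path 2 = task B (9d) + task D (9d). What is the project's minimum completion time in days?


Path 1 = 7 + 10 = 17 days
Path 2 = 9 + 9 = 18 days
Duration = max(17, 18) = 18 days

18 days


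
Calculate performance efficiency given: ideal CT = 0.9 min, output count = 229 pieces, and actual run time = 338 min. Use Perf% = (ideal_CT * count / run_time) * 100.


Formula: Performance = (Ideal CT * Total Count) / Run Time * 100
Ideal output time = 0.9 * 229 = 206.1 min
Performance = 206.1 / 338 * 100 = 61.0%

61.0%


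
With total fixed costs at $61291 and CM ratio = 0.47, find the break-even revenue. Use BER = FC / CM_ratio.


Formula: BER = Fixed Costs / Contribution Margin Ratio
BER = $61291 / 0.47
BER = $130406.38 (to the nearest cent)

$130406.38


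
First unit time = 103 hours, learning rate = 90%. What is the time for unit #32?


Formula: T_n = T_1 * (learning_rate)^(log2(n)) where learning_rate = rate/100
Doublings = log2(32) = 5
T_n = 103 * 0.9^5
T_n = 103 * 0.5905 = 60.8 hours

60.8 hours


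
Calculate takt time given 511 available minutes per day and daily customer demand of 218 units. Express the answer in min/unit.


Formula: Takt Time = Available Production Time / Customer Demand
Takt = 511 min/day / 218 units/day
Takt = 2.34 min/unit

2.34 min/unit


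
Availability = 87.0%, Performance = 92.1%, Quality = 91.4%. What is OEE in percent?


Formula: OEE = Availability * Performance * Quality / 10000
A * P = 87.0% * 92.1% / 100 = 80.13%
OEE = 80.13% * 91.4% / 100 = 73.2%

73.2%


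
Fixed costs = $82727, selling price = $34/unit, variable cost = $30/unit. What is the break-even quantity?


Formula: BEQ = Fixed Costs / (Price - Variable Cost)
Contribution margin = $34 - $30 = $4/unit
BEQ = ceil($82727 / $4/unit) = ceil(20681.75) = 20682 units

20682 units


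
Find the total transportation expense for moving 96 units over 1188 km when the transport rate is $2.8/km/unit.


TC = dist * cost * units = 1188 * 2.8 * 96 = $319334.40

$319334.40


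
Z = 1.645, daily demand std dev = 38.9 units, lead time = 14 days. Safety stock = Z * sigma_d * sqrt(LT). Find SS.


Formula: SS = z * sigma_d * sqrt(LT)
sqrt(LT) = sqrt(14) = 3.7417
SS = 1.645 * 38.9 * 3.7417
SS = 239.4 units

239.4 units


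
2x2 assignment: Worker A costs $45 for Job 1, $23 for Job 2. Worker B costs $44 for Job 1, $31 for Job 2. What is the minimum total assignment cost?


Option 1: A->1 + B->2 = $45 + $31 = $76
Option 2: A->2 + B->1 = $23 + $44 = $67
Min cost = min($76, $67) = $67

$67


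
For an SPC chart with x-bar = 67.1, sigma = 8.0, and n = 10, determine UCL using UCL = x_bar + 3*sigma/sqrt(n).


UCL = 67.1 + 3 * 8.0 / sqrt(10)

74.69


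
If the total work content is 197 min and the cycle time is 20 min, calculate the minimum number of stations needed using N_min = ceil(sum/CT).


Formula: N_min = ceil(Sum of Task Times / Cycle Time)
N_min = ceil(197 min / 20 min) = ceil(9.85)
N_min = 10 stations

10


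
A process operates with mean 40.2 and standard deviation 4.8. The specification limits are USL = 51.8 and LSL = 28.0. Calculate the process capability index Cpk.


Cpu = (51.8 - 40.2) / (3 * 4.8) = 0.81
Cpl = (40.2 - 28.0) / (3 * 4.8) = 0.85
Cpk = min(0.81, 0.85) = 0.81

0.81
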